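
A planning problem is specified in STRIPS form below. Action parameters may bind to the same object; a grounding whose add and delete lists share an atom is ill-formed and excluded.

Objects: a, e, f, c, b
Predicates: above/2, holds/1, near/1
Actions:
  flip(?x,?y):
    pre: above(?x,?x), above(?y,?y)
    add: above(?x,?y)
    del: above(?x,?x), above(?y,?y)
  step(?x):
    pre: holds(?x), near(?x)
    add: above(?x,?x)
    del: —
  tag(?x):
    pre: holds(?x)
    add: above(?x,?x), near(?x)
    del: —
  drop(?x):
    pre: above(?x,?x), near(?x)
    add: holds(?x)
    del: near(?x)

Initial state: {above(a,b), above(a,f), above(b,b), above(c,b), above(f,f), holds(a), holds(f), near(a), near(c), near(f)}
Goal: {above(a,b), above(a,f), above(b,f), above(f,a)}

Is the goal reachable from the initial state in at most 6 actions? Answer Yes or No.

1. flip(b,f)  →  {above(a,b), above(a,f), above(b,f), above(c,b), holds(a), holds(f), near(a), near(c), near(f)}
2. step(a)  →  {above(a,a), above(a,b), above(a,f), above(b,f), above(c,b), holds(a), holds(f), near(a), near(c), near(f)}
3. step(f)  →  {above(a,a), above(a,b), above(a,f), above(b,f), above(c,b), above(f,f), holds(a), holds(f), near(a), near(c), near(f)}
4. flip(f,a)  →  {above(a,b), above(a,f), above(b,f), above(c,b), above(f,a), holds(a), holds(f), near(a), near(c), near(f)}
optimal plan length = 4; 4 ≤ 6

Yes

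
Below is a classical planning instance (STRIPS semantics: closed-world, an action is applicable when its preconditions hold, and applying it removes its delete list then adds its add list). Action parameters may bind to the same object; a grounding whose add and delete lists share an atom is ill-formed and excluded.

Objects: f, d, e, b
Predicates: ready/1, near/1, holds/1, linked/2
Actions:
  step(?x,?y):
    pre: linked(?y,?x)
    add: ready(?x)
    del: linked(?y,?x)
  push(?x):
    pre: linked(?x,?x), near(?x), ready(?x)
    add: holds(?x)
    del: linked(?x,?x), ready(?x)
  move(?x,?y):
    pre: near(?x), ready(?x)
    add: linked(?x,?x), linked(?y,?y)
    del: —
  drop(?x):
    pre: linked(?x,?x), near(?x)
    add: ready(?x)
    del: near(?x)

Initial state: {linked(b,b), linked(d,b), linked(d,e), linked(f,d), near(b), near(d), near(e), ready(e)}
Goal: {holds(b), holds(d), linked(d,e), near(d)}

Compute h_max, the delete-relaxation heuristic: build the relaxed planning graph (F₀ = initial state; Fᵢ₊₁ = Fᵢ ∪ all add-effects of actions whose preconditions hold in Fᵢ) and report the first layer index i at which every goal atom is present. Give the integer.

2

F0 = init (8 atoms)
F1 = F0 ∪ {linked(d,d), linked(e,e), linked(f,f), ready(b), ready(d)}  (13 atoms)
F2 = F1 ∪ {holds(b), holds(d), holds(e), ready(f)}  (17 atoms)
goal ⊆ F2  ⇒  h_max = 2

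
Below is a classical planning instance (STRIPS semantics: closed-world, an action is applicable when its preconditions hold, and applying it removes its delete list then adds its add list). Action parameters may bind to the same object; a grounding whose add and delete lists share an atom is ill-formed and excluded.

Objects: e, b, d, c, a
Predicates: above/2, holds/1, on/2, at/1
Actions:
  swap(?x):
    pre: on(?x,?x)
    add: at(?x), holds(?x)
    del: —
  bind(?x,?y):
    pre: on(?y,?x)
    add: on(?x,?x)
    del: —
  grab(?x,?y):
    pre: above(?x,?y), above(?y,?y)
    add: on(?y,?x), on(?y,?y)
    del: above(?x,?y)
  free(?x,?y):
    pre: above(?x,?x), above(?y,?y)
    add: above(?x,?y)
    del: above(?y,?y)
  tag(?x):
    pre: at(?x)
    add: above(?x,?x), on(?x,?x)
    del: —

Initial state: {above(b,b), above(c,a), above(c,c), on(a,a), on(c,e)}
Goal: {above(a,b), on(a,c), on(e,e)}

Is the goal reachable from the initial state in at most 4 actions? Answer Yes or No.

No

1. swap(a)  →  {above(b,b), above(c,a), above(c,c), at(a), holds(a), on(a,a), on(c,e)}
2. bind(e,c)  →  {above(b,b), above(c,a), above(c,c), at(a), holds(a), on(a,a), on(c,e), on(e,e)}
3. tag(a)  →  {above(a,a), above(b,b), above(c,a), above(c,c), at(a), holds(a), on(a,a), on(c,e), on(e,e)}
4. grab(c,a)  →  {above(a,a), above(b,b), above(c,c), at(a), holds(a), on(a,a), on(a,c), on(c,e), on(e,e)}
5. free(a,b)  →  {above(a,a), above(a,b), above(c,c), at(a), holds(a), on(a,a), on(a,c), on(c,e), on(e,e)}
optimal plan length = 5; 5 > 4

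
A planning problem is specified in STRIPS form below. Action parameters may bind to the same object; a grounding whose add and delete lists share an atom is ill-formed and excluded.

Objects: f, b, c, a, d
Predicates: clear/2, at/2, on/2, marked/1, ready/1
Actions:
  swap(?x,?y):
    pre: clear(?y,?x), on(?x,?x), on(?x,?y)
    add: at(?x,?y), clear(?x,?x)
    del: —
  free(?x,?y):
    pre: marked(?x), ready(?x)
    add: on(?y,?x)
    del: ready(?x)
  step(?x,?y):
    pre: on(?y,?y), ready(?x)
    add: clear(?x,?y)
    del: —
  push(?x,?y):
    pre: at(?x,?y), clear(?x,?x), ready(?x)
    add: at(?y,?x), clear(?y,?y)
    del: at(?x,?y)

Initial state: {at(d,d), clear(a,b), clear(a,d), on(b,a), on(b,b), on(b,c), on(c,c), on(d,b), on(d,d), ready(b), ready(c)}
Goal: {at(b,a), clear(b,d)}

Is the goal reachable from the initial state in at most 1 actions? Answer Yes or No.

No

1. swap(b,a)  →  {at(b,a), at(d,d), clear(a,b), clear(a,d), clear(b,b), on(b,a), on(b,b), on(b,c), on(c,c), on(d,b), on(d,d), ready(b), ready(c)}
2. step(b,d)  →  {at(b,a), at(d,d), clear(a,b), clear(a,d), clear(b,b), clear(b,d), on(b,a), on(b,b), on(b,c), on(c,c), on(d,b), on(d,d), ready(b), ready(c)}
optimal plan length = 2; 2 > 1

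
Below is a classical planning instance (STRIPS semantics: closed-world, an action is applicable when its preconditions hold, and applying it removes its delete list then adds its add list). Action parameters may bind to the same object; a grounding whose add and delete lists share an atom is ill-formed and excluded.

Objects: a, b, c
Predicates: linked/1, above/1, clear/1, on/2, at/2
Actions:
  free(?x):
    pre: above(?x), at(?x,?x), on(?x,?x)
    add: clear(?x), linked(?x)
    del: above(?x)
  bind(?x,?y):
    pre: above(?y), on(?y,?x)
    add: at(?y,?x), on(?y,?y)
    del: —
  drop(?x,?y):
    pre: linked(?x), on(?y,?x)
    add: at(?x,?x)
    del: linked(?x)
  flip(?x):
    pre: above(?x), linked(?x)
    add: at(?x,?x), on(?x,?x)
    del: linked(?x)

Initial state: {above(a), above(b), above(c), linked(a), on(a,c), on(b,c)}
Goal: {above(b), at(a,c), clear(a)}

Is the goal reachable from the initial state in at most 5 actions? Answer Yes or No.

Yes

1. bind(c,a)  →  {above(a), above(b), above(c), at(a,c), linked(a), on(a,a), on(a,c), on(b,c)}
2. bind(a,a)  →  {above(a), above(b), above(c), at(a,a), at(a,c), linked(a), on(a,a), on(a,c), on(b,c)}
3. free(a)  →  {above(b), above(c), at(a,a), at(a,c), clear(a), linked(a), on(a,a), on(a,c), on(b,c)}
optimal plan length = 3; 3 ≤ 5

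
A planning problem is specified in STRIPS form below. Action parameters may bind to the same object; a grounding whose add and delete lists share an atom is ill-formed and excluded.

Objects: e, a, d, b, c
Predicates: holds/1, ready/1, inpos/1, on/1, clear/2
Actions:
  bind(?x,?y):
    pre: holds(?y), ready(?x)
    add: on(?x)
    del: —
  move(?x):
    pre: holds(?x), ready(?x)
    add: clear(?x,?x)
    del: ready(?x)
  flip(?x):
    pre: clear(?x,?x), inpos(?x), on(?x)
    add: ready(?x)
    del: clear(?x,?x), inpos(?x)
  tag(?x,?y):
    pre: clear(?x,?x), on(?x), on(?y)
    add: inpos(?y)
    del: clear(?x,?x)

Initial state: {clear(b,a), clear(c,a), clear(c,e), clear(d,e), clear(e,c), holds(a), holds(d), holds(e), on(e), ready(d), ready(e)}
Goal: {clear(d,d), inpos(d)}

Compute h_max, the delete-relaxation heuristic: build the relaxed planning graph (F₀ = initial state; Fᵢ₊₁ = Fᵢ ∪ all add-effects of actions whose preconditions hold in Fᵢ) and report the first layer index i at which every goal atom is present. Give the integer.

F0 = init (11 atoms)
F1 = F0 ∪ {clear(d,d), clear(e,e), on(d)}  (14 atoms)
F2 = F1 ∪ {inpos(d), inpos(e)}  (16 atoms)
goal ⊆ F2  ⇒  h_max = 2

2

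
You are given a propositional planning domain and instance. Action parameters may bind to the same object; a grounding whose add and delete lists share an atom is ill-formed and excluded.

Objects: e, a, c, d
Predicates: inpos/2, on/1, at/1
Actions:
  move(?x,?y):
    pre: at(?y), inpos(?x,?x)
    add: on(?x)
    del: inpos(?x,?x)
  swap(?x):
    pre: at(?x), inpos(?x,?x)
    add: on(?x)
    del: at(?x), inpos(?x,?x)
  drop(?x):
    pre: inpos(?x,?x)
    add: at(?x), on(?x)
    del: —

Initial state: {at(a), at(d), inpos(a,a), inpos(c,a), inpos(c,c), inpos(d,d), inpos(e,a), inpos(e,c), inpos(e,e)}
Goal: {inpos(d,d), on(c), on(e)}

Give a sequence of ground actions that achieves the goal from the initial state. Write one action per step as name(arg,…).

1. move(e,a)  →  {at(a), at(d), inpos(a,a), inpos(c,a), inpos(c,c), inpos(d,d), inpos(e,a), inpos(e,c), on(e)}
2. move(c,a)  →  {at(a), at(d), inpos(a,a), inpos(c,a), inpos(d,d), inpos(e,a), inpos(e,c), on(c), on(e)}

move(e,a); move(c,a)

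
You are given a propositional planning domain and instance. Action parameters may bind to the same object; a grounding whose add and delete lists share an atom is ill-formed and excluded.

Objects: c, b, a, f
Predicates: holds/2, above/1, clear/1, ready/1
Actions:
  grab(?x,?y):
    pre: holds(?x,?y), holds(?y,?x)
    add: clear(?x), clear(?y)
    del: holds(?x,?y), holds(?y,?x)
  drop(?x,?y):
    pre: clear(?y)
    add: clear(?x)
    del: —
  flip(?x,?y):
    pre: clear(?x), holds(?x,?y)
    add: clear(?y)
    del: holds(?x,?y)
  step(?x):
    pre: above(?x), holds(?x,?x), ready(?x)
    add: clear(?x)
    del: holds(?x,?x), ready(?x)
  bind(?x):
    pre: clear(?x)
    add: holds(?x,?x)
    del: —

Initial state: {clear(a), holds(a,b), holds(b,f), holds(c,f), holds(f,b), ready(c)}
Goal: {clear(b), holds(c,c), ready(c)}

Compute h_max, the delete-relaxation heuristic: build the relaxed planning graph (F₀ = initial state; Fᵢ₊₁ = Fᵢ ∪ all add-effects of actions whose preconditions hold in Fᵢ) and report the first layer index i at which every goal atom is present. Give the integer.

2

F0 = init (6 atoms)
F1 = F0 ∪ {clear(b), clear(c), clear(f), holds(a,a)}  (10 atoms)
F2 = F1 ∪ {holds(b,b), holds(c,c), holds(f,f)}  (13 atoms)
goal ⊆ F2  ⇒  h_max = 2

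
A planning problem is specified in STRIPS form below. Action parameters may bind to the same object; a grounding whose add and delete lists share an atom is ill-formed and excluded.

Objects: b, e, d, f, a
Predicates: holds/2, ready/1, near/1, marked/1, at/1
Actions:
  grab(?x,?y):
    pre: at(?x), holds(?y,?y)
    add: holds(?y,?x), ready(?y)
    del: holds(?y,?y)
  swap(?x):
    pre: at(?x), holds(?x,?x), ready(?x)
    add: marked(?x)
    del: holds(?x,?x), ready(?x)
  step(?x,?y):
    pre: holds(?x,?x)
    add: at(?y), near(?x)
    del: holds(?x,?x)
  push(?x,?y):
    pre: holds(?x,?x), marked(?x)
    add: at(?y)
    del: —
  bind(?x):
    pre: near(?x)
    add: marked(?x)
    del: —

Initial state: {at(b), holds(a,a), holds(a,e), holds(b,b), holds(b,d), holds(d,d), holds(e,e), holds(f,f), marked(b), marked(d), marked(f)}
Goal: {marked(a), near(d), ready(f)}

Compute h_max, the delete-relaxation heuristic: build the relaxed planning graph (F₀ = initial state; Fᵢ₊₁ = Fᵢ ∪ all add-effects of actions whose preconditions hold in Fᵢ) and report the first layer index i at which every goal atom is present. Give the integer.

F0 = init (11 atoms)
F1 = F0 ∪ {at(a), at(d), at(e), at(f), holds(a,b), holds(d,b), holds(e,b), holds(f,b), near(a), near(b), near(d), near(e), near(f), ready(a), ready(d), ready(e), ready(f)}  (28 atoms)
F2 = F1 ∪ {holds(a,d), holds(a,f), holds(b,a), holds(b,e), holds(b,f), holds(d,a), holds(d,e), holds(d,f), holds(e,a), holds(e,d), holds(e,f), holds(f,a), holds(f,d), holds(f,e), marked(a), marked(e), ready(b)}  (45 atoms)
goal ⊆ F2  ⇒  h_max = 2

2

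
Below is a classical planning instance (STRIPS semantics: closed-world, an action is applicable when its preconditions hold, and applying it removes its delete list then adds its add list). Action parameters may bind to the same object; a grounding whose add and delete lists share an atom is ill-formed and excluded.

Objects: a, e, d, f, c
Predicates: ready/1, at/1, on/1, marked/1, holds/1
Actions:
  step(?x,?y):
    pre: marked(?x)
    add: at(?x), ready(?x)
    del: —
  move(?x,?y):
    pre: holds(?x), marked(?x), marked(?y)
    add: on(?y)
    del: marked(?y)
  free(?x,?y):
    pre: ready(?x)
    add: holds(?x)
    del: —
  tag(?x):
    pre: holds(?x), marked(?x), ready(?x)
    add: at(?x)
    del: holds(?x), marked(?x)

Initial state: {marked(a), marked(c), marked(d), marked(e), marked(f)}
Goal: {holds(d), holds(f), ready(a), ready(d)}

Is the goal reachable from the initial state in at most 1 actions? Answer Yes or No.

1. step(a,a)  →  {at(a), marked(a), marked(c), marked(d), marked(e), marked(f), ready(a)}
2. step(d,a)  →  {at(a), at(d), marked(a), marked(c), marked(d), marked(e), marked(f), ready(a), ready(d)}
3. step(f,a)  →  {at(a), at(d), at(f), marked(a), marked(c), marked(d), marked(e), marked(f), ready(a), ready(d), ready(f)}
4. free(d,a)  →  {at(a), at(d), at(f), holds(d), marked(a), marked(c), marked(d), marked(e), marked(f), ready(a), ready(d), ready(f)}
5. free(f,a)  →  {at(a), at(d), at(f), holds(d), holds(f), marked(a), marked(c), marked(d), marked(e), marked(f), ready(a), ready(d), ready(f)}
optimal plan length = 5; 5 > 1

No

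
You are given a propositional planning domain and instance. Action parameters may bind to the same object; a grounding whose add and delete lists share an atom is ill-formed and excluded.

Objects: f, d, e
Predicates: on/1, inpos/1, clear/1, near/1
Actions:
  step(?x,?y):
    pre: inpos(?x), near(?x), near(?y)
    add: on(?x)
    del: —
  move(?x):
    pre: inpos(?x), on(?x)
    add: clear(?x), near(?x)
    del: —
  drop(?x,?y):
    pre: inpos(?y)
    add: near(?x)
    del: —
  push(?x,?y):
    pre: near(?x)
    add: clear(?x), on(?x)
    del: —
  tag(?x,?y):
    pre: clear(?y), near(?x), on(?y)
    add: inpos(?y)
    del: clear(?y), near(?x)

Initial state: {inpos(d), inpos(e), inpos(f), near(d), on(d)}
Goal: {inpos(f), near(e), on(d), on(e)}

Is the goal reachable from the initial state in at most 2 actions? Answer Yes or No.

1. drop(e,f)  →  {inpos(d), inpos(e), inpos(f), near(d), near(e), on(d)}
2. step(e,d)  →  {inpos(d), inpos(e), inpos(f), near(d), near(e), on(d), on(e)}
optimal plan length = 2; 2 ≤ 2

Yes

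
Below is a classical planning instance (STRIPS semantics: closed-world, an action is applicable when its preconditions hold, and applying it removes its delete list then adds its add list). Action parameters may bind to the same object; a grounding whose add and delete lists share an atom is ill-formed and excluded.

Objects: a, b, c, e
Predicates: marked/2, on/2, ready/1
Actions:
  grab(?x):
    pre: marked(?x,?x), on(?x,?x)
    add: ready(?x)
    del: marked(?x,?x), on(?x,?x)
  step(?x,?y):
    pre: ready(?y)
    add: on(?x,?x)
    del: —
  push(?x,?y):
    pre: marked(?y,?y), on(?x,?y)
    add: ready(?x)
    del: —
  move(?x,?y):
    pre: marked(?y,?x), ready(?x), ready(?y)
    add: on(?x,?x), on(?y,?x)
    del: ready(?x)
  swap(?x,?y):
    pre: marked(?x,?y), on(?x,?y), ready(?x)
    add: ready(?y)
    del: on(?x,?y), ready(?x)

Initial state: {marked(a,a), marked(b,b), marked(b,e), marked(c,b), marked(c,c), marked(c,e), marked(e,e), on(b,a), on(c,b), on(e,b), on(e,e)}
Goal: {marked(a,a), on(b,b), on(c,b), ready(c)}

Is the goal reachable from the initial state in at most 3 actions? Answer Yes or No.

Yes

1. push(c,b)  →  {marked(a,a), marked(b,b), marked(b,e), marked(c,b), marked(c,c), marked(c,e), marked(e,e), on(b,a), on(c,b), on(e,b), on(e,e), ready(c)}
2. step(b,c)  →  {marked(a,a), marked(b,b), marked(b,e), marked(c,b), marked(c,c), marked(c,e), marked(e,e), on(b,a), on(b,b), on(c,b), on(e,b), on(e,e), ready(c)}
optimal plan length = 2; 2 ≤ 3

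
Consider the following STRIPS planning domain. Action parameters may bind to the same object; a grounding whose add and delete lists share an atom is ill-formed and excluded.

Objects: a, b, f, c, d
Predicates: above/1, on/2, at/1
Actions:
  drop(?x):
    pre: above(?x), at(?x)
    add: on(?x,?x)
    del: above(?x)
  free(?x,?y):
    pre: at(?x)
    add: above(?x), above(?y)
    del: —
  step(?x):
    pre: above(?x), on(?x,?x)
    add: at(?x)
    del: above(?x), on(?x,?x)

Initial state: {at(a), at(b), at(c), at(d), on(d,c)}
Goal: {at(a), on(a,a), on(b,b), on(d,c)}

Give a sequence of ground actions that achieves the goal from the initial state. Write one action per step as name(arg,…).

1. free(a,b)  →  {above(a), above(b), at(a), at(b), at(c), at(d), on(d,c)}
2. drop(a)  →  {above(b), at(a), at(b), at(c), at(d), on(a,a), on(d,c)}
3. drop(b)  →  {at(a), at(b), at(c), at(d), on(a,a), on(b,b), on(d,c)}

free(a,b); drop(a); drop(b)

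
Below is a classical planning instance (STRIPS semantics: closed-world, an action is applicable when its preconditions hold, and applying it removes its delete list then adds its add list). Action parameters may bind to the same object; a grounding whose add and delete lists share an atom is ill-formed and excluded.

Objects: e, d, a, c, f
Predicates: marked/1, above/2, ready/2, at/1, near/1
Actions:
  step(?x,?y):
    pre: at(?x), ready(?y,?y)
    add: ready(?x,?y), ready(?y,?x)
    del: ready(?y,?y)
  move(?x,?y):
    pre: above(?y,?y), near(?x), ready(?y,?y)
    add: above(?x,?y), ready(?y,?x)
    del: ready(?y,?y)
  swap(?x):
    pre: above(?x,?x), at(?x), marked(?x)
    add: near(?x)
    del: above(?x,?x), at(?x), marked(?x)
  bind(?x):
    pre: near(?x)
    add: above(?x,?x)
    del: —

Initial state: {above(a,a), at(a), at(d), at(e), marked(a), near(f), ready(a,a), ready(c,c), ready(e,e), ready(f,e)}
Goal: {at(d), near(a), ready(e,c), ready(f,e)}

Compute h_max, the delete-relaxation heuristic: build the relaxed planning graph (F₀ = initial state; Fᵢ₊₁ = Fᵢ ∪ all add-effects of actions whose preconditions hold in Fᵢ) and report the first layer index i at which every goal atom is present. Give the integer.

F0 = init (10 atoms)
F1 = F0 ∪ {above(f,a), above(f,f), near(a), ready(a,c), ready(a,d), ready(a,e), ready(a,f), ready(c,a), ready(c,d), ready(c,e), ready(d,a), ready(d,c), ready(d,e), ready(e,a), ready(e,c), ready(e,d)}  (26 atoms)
goal ⊆ F1  ⇒  h_max = 1

1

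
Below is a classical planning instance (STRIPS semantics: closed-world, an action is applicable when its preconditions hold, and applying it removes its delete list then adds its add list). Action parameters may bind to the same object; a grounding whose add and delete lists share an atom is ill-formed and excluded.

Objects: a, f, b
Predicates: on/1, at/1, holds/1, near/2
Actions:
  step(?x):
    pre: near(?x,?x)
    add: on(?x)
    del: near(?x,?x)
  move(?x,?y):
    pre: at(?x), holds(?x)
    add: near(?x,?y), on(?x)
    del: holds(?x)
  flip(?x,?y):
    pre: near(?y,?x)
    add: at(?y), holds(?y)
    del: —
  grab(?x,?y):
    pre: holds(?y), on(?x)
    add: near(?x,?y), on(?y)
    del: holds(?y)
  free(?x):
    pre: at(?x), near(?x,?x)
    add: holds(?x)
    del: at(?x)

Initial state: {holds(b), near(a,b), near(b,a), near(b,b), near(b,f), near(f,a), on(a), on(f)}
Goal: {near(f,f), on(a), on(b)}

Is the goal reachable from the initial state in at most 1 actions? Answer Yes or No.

No

1. step(b)  →  {holds(b), near(a,b), near(b,a), near(b,f), near(f,a), on(a), on(b), on(f)}
2. flip(a,f)  →  {at(f), holds(b), holds(f), near(a,b), near(b,a), near(b,f), near(f,a), on(a), on(b), on(f)}
3. move(f,f)  →  {at(f), holds(b), near(a,b), near(b,a), near(b,f), near(f,a), near(f,f), on(a), on(b), on(f)}
optimal plan length = 3; 3 > 1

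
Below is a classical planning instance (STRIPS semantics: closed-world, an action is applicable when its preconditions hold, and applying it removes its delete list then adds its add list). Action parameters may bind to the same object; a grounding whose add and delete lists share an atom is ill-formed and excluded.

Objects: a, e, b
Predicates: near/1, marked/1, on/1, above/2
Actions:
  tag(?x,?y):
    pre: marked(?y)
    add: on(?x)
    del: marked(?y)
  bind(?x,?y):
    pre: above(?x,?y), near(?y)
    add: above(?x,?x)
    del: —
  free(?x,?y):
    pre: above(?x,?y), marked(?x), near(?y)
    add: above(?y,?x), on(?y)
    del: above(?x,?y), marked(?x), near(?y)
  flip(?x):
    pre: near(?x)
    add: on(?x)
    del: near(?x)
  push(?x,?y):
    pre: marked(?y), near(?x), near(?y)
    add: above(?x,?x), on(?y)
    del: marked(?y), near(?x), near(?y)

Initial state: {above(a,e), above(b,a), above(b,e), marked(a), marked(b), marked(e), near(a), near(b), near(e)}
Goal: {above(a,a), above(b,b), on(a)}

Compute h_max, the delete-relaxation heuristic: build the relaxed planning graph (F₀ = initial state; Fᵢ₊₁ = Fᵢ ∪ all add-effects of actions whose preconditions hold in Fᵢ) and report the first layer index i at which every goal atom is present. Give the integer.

1

F0 = init (9 atoms)
F1 = F0 ∪ {above(a,a), above(a,b), above(b,b), above(e,a), above(e,b), above(e,e), on(a), on(b), on(e)}  (18 atoms)
goal ⊆ F1  ⇒  h_max = 1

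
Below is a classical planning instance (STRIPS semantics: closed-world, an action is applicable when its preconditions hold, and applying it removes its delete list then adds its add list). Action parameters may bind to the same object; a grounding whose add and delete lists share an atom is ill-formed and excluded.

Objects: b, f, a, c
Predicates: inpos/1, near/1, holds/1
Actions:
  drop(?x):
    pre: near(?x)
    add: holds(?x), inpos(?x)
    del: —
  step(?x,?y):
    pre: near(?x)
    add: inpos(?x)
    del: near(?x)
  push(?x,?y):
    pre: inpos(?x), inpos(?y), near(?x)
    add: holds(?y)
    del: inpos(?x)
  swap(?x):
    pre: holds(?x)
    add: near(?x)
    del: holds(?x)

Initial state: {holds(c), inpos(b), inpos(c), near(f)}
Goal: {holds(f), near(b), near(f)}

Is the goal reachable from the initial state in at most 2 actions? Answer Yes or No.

1. drop(f)  →  {holds(c), holds(f), inpos(b), inpos(c), inpos(f), near(f)}
2. push(f,b)  →  {holds(b), holds(c), holds(f), inpos(b), inpos(c), near(f)}
3. swap(b)  →  {holds(c), holds(f), inpos(b), inpos(c), near(b), near(f)}
optimal plan length = 3; 3 > 2

No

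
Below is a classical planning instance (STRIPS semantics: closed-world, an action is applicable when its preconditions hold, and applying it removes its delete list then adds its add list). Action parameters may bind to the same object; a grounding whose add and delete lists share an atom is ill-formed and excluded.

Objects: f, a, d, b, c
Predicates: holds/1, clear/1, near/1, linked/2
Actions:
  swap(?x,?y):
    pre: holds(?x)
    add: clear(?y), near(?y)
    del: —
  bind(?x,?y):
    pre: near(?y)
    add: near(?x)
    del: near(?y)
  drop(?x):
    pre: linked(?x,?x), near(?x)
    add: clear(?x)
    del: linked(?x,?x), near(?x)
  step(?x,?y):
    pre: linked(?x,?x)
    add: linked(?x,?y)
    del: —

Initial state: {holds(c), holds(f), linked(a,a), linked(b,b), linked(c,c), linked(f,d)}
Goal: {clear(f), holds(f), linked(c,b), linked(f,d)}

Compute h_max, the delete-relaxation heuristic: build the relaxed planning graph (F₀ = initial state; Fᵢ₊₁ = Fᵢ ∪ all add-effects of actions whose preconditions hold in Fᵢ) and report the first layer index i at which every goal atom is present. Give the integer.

F0 = init (6 atoms)
F1 = F0 ∪ {clear(a), clear(b), clear(c), clear(d), clear(f), linked(a,b), linked(a,c), linked(a,d), linked(a,f), linked(b,a), linked(b,c), linked(b,d), linked(b,f), linked(c,a), linked(c,b), linked(c,d), linked(c,f), near(a), near(b), near(c), near(d), near(f)}  (28 atoms)
goal ⊆ F1  ⇒  h_max = 1

1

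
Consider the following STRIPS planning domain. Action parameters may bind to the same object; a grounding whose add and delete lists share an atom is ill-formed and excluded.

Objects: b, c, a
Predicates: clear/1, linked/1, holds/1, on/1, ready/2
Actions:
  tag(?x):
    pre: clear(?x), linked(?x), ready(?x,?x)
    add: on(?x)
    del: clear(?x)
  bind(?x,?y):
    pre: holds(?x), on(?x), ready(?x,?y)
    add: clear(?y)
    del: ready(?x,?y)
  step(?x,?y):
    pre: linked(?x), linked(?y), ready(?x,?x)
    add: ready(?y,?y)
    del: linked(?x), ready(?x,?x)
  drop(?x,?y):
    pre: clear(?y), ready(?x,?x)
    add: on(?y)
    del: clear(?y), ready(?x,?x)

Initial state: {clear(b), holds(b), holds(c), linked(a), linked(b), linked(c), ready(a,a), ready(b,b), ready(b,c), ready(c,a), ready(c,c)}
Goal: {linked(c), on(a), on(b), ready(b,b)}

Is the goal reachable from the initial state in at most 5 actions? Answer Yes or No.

Yes

1. tag(b)  →  {holds(b), holds(c), linked(a), linked(b), linked(c), on(b), ready(a,a), ready(b,b), ready(b,c), ready(c,a), ready(c,c)}
2. bind(b,c)  →  {clear(c), holds(b), holds(c), linked(a), linked(b), linked(c), on(b), ready(a,a), ready(b,b), ready(c,a), ready(c,c)}
3. tag(c)  →  {holds(b), holds(c), linked(a), linked(b), linked(c), on(b), on(c), ready(a,a), ready(b,b), ready(c,a), ready(c,c)}
4. bind(c,a)  →  {clear(a), holds(b), holds(c), linked(a), linked(b), linked(c), on(b), on(c), ready(a,a), ready(b,b), ready(c,c)}
5. tag(a)  →  {holds(b), holds(c), linked(a), linked(b), linked(c), on(a), on(b), on(c), ready(a,a), ready(b,b), ready(c,c)}
optimal plan length = 5; 5 ≤ 5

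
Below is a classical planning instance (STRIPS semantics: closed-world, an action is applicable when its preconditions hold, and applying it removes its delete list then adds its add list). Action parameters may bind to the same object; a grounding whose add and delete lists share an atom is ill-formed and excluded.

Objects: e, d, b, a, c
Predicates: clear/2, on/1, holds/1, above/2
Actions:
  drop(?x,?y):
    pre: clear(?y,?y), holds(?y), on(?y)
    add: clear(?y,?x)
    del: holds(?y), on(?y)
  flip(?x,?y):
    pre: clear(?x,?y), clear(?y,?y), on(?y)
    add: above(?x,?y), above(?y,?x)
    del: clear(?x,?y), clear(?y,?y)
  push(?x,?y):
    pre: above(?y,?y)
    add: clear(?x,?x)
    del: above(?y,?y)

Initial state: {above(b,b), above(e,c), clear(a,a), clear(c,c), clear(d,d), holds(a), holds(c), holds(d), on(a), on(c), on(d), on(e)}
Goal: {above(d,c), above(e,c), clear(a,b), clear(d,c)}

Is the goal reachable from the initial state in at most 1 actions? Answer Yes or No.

1. drop(d,c)  →  {above(b,b), above(e,c), clear(a,a), clear(c,c), clear(c,d), clear(d,d), holds(a), holds(d), on(a), on(d), on(e)}
2. drop(b,a)  →  {above(b,b), above(e,c), clear(a,a), clear(a,b), clear(c,c), clear(c,d), clear(d,d), holds(d), on(d), on(e)}
3. flip(c,d)  →  {above(b,b), above(c,d), above(d,c), above(e,c), clear(a,a), clear(a,b), clear(c,c), holds(d), on(d), on(e)}
4. push(d,b)  →  {above(c,d), above(d,c), above(e,c), clear(a,a), clear(a,b), clear(c,c), clear(d,d), holds(d), on(d), on(e)}
5. drop(c,d)  →  {above(c,d), above(d,c), above(e,c), clear(a,a), clear(a,b), clear(c,c), clear(d,c), clear(d,d), on(e)}
optimal plan length = 5; 5 > 1

No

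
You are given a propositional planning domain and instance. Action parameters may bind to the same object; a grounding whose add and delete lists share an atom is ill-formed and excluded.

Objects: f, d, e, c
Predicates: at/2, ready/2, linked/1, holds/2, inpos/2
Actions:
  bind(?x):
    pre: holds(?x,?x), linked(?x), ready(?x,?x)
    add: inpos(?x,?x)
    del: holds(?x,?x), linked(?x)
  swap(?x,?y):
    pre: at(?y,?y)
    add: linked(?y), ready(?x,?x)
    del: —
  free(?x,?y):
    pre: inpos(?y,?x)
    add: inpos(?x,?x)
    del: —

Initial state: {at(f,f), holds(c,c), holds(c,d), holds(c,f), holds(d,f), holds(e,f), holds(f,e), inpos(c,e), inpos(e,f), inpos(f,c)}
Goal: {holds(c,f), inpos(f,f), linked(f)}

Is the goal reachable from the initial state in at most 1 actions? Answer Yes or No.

No

1. swap(f,f)  →  {at(f,f), holds(c,c), holds(c,d), holds(c,f), holds(d,f), holds(e,f), holds(f,e), inpos(c,e), inpos(e,f), inpos(f,c), linked(f), ready(f,f)}
2. free(f,e)  →  {at(f,f), holds(c,c), holds(c,d), holds(c,f), holds(d,f), holds(e,f), holds(f,e), inpos(c,e), inpos(e,f), inpos(f,c), inpos(f,f), linked(f), ready(f,f)}
optimal plan length = 2; 2 > 1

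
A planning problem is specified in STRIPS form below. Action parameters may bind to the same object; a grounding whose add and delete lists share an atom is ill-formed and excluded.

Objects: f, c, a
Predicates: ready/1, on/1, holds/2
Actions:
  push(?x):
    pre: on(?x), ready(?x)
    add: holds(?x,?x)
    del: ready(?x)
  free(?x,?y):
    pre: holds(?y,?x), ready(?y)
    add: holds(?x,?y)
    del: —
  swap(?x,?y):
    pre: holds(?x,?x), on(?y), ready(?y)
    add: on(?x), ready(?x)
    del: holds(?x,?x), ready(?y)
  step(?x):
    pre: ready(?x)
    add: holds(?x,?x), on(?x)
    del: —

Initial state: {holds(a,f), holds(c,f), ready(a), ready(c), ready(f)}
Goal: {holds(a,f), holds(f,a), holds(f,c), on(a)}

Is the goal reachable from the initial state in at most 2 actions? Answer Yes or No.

No

1. free(f,c)  →  {holds(a,f), holds(c,f), holds(f,c), ready(a), ready(c), ready(f)}
2. free(f,a)  →  {holds(a,f), holds(c,f), holds(f,a), holds(f,c), ready(a), ready(c), ready(f)}
3. step(a)  →  {holds(a,a), holds(a,f), holds(c,f), holds(f,a), holds(f,c), on(a), ready(a), ready(c), ready(f)}
optimal plan length = 3; 3 > 2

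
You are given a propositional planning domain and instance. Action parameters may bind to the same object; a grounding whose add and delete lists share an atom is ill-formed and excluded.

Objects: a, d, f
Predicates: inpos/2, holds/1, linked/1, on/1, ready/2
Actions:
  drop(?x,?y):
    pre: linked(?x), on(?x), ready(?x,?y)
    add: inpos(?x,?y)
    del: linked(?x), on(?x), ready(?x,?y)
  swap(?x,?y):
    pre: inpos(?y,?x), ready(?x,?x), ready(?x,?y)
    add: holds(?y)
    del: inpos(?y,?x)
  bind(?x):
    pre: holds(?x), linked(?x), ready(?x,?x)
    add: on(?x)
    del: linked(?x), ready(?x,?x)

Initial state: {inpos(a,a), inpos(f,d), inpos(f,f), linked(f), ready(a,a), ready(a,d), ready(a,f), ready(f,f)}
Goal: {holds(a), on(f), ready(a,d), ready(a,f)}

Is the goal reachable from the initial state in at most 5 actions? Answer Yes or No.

Yes

1. swap(a,a)  →  {holds(a), inpos(f,d), inpos(f,f), linked(f), ready(a,a), ready(a,d), ready(a,f), ready(f,f)}
2. swap(f,f)  →  {holds(a), holds(f), inpos(f,d), linked(f), ready(a,a), ready(a,d), ready(a,f), ready(f,f)}
3. bind(f)  →  {holds(a), holds(f), inpos(f,d), on(f), ready(a,a), ready(a,d), ready(a,f)}
optimal plan length = 3; 3 ≤ 5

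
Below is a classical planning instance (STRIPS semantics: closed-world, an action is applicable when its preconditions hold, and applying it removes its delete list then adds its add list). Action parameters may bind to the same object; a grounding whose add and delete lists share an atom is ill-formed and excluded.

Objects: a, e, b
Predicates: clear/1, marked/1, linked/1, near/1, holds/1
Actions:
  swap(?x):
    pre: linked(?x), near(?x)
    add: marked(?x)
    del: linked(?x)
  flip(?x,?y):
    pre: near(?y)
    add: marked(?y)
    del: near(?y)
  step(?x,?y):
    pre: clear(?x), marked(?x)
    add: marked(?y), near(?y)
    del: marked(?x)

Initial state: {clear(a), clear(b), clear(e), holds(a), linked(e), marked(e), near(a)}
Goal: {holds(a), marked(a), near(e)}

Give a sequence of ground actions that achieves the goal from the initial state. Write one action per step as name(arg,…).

flip(a,a); step(a,e); step(e,a)

1. flip(a,a)  →  {clear(a), clear(b), clear(e), holds(a), linked(e), marked(a), marked(e)}
2. step(a,e)  →  {clear(a), clear(b), clear(e), holds(a), linked(e), marked(e), near(e)}
3. step(e,a)  →  {clear(a), clear(b), clear(e), holds(a), linked(e), marked(a), near(a), near(e)}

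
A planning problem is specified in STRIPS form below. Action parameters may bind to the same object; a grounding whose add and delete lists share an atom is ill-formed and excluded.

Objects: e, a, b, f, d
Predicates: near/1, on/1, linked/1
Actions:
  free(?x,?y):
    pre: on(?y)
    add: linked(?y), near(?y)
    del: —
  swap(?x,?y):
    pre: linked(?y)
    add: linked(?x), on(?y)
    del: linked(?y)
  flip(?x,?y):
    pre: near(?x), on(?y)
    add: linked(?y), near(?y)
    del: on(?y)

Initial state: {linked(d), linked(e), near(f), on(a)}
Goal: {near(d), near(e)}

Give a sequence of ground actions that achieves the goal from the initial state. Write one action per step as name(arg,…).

1. swap(e,d)  →  {linked(e), near(f), on(a), on(d)}
2. free(e,d)  →  {linked(d), linked(e), near(d), near(f), on(a), on(d)}
3. swap(a,e)  →  {linked(a), linked(d), near(d), near(f), on(a), on(d), on(e)}
4. free(e,e)  →  {linked(a), linked(d), linked(e), near(d), near(e), near(f), on(a), on(d), on(e)}

swap(e,d); free(e,d); swap(a,e); free(e,e)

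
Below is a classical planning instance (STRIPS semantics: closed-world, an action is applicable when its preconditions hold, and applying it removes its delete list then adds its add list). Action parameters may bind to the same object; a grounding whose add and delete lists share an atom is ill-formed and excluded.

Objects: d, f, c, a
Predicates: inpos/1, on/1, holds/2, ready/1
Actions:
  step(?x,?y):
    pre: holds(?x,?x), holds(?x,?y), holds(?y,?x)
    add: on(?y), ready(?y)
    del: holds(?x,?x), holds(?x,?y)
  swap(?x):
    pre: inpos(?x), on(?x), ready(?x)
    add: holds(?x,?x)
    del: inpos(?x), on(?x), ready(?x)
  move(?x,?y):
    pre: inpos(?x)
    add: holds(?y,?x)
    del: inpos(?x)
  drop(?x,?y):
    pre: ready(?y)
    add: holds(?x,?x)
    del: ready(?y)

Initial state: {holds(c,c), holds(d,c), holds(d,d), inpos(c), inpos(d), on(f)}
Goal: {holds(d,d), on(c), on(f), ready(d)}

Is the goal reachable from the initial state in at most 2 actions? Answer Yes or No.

No

1. step(d,d)  →  {holds(c,c), holds(d,c), inpos(c), inpos(d), on(d), on(f), ready(d)}
2. step(c,c)  →  {holds(d,c), inpos(c), inpos(d), on(c), on(d), on(f), ready(c), ready(d)}
3. move(d,d)  →  {holds(d,c), holds(d,d), inpos(c), on(c), on(d), on(f), ready(c), ready(d)}
optimal plan length = 3; 3 > 2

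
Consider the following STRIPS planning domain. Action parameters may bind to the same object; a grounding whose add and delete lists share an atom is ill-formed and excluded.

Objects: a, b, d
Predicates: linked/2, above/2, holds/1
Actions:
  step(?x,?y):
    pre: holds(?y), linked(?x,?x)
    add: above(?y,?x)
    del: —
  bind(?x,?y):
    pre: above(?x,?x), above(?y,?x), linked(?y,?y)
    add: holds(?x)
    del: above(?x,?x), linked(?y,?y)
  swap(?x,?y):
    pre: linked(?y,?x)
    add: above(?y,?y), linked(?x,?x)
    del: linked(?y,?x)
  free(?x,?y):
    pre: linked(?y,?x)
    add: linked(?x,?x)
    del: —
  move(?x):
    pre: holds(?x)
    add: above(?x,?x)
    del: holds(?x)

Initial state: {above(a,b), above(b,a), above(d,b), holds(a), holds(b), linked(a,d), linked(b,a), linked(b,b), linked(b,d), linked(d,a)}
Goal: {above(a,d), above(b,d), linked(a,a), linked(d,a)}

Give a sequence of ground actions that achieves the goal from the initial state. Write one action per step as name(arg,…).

1. swap(a,b)  →  {above(a,b), above(b,a), above(b,b), above(d,b), holds(a), holds(b), linked(a,a), linked(a,d), linked(b,b), linked(b,d), linked(d,a)}
2. swap(d,a)  →  {above(a,a), above(a,b), above(b,a), above(b,b), above(d,b), holds(a), holds(b), linked(a,a), linked(b,b), linked(b,d), linked(d,a), linked(d,d)}
3. step(d,a)  →  {above(a,a), above(a,b), above(a,d), above(b,a), above(b,b), above(d,b), holds(a), holds(b), linked(a,a), linked(b,b), linked(b,d), linked(d,a), linked(d,d)}
4. step(d,b)  →  {above(a,a), above(a,b), above(a,d), above(b,a), above(b,b), above(b,d), above(d,b), holds(a), holds(b), linked(a,a), linked(b,b), linked(b,d), linked(d,a), linked(d,d)}

swap(a,b); swap(d,a); step(d,a); step(d,b)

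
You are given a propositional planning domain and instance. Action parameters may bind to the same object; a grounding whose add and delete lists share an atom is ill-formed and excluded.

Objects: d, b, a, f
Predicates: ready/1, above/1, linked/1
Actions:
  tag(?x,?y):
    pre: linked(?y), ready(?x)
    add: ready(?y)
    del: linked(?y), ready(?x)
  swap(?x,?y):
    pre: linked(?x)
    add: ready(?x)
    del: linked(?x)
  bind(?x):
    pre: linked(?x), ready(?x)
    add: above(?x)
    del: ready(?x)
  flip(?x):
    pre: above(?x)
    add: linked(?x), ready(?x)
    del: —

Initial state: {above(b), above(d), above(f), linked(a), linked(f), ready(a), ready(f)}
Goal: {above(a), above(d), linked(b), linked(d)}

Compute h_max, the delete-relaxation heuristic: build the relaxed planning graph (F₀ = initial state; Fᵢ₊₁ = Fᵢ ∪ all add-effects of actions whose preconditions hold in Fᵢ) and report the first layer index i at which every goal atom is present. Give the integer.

F0 = init (7 atoms)
F1 = F0 ∪ {above(a), linked(b), linked(d), ready(b), ready(d)}  (12 atoms)
goal ⊆ F1  ⇒  h_max = 1

1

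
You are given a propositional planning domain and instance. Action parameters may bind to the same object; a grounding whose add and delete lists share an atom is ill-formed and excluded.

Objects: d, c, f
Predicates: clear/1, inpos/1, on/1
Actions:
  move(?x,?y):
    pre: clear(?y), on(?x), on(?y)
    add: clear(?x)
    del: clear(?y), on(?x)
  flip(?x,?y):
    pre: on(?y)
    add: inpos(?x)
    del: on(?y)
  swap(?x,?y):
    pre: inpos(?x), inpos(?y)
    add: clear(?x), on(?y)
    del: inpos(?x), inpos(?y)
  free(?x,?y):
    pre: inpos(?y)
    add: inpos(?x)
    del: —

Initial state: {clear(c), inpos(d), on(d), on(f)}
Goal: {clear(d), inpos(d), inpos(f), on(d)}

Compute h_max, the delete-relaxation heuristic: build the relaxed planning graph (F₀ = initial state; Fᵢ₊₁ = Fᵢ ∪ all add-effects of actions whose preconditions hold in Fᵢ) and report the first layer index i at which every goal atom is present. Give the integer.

1

F0 = init (4 atoms)
F1 = F0 ∪ {clear(d), inpos(c), inpos(f)}  (7 atoms)
goal ⊆ F1  ⇒  h_max = 1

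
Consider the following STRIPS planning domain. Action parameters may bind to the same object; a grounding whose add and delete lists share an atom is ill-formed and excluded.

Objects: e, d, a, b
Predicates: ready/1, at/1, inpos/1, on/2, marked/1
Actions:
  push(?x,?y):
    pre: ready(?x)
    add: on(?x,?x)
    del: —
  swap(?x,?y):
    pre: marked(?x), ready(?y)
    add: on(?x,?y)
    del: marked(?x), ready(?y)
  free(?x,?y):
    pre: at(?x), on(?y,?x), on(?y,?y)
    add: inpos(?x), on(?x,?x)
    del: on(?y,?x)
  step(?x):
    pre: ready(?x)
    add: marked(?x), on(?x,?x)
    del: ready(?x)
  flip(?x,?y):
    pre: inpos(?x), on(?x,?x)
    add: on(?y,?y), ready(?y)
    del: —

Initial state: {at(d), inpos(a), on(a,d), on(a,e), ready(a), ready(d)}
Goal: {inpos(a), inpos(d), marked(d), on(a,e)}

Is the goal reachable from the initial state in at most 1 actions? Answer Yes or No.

1. push(a,e)  →  {at(d), inpos(a), on(a,a), on(a,d), on(a,e), ready(a), ready(d)}
2. free(d,a)  →  {at(d), inpos(a), inpos(d), on(a,a), on(a,e), on(d,d), ready(a), ready(d)}
3. step(d)  →  {at(d), inpos(a), inpos(d), marked(d), on(a,a), on(a,e), on(d,d), ready(a)}
optimal plan length = 3; 3 > 1

No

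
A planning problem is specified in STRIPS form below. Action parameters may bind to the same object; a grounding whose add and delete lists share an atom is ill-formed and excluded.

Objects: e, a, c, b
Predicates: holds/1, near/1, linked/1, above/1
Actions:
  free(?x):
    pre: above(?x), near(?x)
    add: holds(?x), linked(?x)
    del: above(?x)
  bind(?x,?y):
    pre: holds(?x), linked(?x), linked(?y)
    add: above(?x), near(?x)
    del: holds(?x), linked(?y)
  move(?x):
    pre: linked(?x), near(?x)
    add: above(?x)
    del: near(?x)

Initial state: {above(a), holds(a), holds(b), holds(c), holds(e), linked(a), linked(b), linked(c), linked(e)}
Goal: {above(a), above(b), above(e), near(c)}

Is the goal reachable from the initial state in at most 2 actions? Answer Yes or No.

1. bind(e,e)  →  {above(a), above(e), holds(a), holds(b), holds(c), linked(a), linked(b), linked(c), near(e)}
2. bind(c,a)  →  {above(a), above(c), above(e), holds(a), holds(b), linked(b), linked(c), near(c), near(e)}
3. bind(b,c)  →  {above(a), above(b), above(c), above(e), holds(a), linked(b), near(b), near(c), near(e)}
optimal plan length = 3; 3 > 2

No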